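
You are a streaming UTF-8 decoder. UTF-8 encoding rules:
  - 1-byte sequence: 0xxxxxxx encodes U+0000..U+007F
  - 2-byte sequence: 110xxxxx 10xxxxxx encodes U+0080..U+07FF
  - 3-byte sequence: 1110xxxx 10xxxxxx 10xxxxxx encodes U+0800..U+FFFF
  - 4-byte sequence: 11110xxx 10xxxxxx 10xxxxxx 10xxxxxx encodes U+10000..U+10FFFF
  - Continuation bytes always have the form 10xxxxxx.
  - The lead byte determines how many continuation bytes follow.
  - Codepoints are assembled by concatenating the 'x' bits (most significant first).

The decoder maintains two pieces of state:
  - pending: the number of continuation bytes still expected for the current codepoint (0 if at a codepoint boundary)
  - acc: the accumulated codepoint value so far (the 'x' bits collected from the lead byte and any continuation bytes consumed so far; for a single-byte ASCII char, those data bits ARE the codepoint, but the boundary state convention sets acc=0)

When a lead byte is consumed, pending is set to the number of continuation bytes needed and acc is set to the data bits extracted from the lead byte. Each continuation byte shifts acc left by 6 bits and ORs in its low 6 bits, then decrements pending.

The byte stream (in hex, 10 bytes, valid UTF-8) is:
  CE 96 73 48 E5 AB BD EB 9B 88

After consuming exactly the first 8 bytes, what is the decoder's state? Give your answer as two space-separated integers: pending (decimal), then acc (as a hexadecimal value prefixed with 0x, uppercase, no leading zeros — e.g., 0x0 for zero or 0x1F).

Answer: 2 0xB

Derivation:
Byte[0]=CE: 2-byte lead. pending=1, acc=0xE
Byte[1]=96: continuation. acc=(acc<<6)|0x16=0x396, pending=0
Byte[2]=73: 1-byte. pending=0, acc=0x0
Byte[3]=48: 1-byte. pending=0, acc=0x0
Byte[4]=E5: 3-byte lead. pending=2, acc=0x5
Byte[5]=AB: continuation. acc=(acc<<6)|0x2B=0x16B, pending=1
Byte[6]=BD: continuation. acc=(acc<<6)|0x3D=0x5AFD, pending=0
Byte[7]=EB: 3-byte lead. pending=2, acc=0xB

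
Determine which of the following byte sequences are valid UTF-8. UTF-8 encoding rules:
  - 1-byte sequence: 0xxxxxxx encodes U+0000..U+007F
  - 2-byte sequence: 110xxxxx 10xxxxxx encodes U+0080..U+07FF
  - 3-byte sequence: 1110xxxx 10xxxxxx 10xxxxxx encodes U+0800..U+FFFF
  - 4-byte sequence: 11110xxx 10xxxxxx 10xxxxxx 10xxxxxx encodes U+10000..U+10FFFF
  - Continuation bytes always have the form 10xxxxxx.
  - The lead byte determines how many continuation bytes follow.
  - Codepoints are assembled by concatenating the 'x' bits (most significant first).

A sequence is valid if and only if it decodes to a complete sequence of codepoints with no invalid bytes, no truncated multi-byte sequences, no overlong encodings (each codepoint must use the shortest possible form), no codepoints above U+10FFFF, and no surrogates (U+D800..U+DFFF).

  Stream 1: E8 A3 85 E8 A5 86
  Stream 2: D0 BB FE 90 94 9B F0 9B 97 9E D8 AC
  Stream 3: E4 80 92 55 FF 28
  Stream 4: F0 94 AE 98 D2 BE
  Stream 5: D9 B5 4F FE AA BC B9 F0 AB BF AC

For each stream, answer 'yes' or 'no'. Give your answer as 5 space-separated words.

Stream 1: decodes cleanly. VALID
Stream 2: error at byte offset 2. INVALID
Stream 3: error at byte offset 4. INVALID
Stream 4: decodes cleanly. VALID
Stream 5: error at byte offset 3. INVALID

Answer: yes no no yes no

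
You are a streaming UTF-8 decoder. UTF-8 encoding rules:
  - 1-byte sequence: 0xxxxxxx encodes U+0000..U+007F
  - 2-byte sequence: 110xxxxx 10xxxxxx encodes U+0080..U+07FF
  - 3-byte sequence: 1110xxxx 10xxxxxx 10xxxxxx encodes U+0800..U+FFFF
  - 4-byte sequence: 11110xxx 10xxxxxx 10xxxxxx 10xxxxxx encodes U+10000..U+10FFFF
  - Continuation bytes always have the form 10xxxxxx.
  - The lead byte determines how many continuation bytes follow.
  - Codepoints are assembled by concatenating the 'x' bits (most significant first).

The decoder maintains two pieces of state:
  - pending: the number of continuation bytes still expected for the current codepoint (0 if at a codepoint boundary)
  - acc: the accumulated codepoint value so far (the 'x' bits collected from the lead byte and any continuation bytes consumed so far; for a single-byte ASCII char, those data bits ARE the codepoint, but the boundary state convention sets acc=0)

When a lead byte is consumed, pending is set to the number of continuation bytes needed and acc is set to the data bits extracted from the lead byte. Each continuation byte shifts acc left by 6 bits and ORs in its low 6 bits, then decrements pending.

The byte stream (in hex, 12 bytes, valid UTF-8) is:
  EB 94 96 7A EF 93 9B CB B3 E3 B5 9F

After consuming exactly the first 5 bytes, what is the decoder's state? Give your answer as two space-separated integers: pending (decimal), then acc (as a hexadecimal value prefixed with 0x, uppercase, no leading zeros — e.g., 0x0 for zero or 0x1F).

Byte[0]=EB: 3-byte lead. pending=2, acc=0xB
Byte[1]=94: continuation. acc=(acc<<6)|0x14=0x2D4, pending=1
Byte[2]=96: continuation. acc=(acc<<6)|0x16=0xB516, pending=0
Byte[3]=7A: 1-byte. pending=0, acc=0x0
Byte[4]=EF: 3-byte lead. pending=2, acc=0xF

Answer: 2 0xF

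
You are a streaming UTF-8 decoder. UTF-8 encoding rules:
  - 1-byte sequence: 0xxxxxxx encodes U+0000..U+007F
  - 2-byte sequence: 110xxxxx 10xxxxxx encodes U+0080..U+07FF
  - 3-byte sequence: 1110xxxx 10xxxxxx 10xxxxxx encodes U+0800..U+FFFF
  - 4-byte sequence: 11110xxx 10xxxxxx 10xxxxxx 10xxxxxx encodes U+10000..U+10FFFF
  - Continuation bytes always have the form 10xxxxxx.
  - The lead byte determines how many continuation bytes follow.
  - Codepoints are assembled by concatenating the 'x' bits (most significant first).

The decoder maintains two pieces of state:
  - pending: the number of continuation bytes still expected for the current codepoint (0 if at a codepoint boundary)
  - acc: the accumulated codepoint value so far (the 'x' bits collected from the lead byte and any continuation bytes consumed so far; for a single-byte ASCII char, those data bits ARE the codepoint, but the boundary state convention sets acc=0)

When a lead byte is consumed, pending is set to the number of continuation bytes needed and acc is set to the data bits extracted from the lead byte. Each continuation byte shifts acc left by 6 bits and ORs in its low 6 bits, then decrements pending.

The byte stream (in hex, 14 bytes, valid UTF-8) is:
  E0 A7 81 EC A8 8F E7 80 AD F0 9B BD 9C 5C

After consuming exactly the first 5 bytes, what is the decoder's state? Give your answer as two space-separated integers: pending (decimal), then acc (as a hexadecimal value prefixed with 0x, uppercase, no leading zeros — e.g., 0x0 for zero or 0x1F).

Answer: 1 0x328

Derivation:
Byte[0]=E0: 3-byte lead. pending=2, acc=0x0
Byte[1]=A7: continuation. acc=(acc<<6)|0x27=0x27, pending=1
Byte[2]=81: continuation. acc=(acc<<6)|0x01=0x9C1, pending=0
Byte[3]=EC: 3-byte lead. pending=2, acc=0xC
Byte[4]=A8: continuation. acc=(acc<<6)|0x28=0x328, pending=1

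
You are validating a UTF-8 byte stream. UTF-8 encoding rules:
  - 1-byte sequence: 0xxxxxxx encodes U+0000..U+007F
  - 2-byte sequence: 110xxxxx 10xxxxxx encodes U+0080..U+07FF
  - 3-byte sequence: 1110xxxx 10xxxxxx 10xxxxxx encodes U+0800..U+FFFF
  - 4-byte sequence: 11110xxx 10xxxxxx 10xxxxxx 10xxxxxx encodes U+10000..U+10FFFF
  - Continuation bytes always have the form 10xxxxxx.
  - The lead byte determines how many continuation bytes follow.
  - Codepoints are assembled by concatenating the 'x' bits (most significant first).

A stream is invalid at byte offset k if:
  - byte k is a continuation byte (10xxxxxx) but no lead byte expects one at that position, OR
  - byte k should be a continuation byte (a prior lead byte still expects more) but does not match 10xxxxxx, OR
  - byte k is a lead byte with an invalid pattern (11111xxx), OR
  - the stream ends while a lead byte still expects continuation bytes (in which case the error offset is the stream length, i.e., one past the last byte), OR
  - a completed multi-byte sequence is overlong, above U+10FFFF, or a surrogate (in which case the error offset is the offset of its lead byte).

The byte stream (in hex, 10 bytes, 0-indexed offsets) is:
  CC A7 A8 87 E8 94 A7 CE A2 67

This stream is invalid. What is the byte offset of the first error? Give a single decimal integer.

Answer: 2

Derivation:
Byte[0]=CC: 2-byte lead, need 1 cont bytes. acc=0xC
Byte[1]=A7: continuation. acc=(acc<<6)|0x27=0x327
Completed: cp=U+0327 (starts at byte 0)
Byte[2]=A8: INVALID lead byte (not 0xxx/110x/1110/11110)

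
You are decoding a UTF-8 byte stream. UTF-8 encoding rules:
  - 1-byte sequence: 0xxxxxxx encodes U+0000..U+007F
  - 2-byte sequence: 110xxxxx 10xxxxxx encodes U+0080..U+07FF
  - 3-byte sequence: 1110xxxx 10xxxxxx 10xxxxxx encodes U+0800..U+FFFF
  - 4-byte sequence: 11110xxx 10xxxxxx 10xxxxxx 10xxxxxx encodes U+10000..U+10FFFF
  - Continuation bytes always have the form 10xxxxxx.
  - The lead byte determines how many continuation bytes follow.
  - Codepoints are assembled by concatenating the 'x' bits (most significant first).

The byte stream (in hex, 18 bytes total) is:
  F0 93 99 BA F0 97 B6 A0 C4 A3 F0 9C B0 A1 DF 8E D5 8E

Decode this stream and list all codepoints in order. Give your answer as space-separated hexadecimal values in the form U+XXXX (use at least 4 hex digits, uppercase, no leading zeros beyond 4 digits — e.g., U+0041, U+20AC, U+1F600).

Answer: U+1367A U+17DA0 U+0123 U+1CC21 U+07CE U+054E

Derivation:
Byte[0]=F0: 4-byte lead, need 3 cont bytes. acc=0x0
Byte[1]=93: continuation. acc=(acc<<6)|0x13=0x13
Byte[2]=99: continuation. acc=(acc<<6)|0x19=0x4D9
Byte[3]=BA: continuation. acc=(acc<<6)|0x3A=0x1367A
Completed: cp=U+1367A (starts at byte 0)
Byte[4]=F0: 4-byte lead, need 3 cont bytes. acc=0x0
Byte[5]=97: continuation. acc=(acc<<6)|0x17=0x17
Byte[6]=B6: continuation. acc=(acc<<6)|0x36=0x5F6
Byte[7]=A0: continuation. acc=(acc<<6)|0x20=0x17DA0
Completed: cp=U+17DA0 (starts at byte 4)
Byte[8]=C4: 2-byte lead, need 1 cont bytes. acc=0x4
Byte[9]=A3: continuation. acc=(acc<<6)|0x23=0x123
Completed: cp=U+0123 (starts at byte 8)
Byte[10]=F0: 4-byte lead, need 3 cont bytes. acc=0x0
Byte[11]=9C: continuation. acc=(acc<<6)|0x1C=0x1C
Byte[12]=B0: continuation. acc=(acc<<6)|0x30=0x730
Byte[13]=A1: continuation. acc=(acc<<6)|0x21=0x1CC21
Completed: cp=U+1CC21 (starts at byte 10)
Byte[14]=DF: 2-byte lead, need 1 cont bytes. acc=0x1F
Byte[15]=8E: continuation. acc=(acc<<6)|0x0E=0x7CE
Completed: cp=U+07CE (starts at byte 14)
Byte[16]=D5: 2-byte lead, need 1 cont bytes. acc=0x15
Byte[17]=8E: continuation. acc=(acc<<6)|0x0E=0x54E
Completed: cp=U+054E (starts at byte 16)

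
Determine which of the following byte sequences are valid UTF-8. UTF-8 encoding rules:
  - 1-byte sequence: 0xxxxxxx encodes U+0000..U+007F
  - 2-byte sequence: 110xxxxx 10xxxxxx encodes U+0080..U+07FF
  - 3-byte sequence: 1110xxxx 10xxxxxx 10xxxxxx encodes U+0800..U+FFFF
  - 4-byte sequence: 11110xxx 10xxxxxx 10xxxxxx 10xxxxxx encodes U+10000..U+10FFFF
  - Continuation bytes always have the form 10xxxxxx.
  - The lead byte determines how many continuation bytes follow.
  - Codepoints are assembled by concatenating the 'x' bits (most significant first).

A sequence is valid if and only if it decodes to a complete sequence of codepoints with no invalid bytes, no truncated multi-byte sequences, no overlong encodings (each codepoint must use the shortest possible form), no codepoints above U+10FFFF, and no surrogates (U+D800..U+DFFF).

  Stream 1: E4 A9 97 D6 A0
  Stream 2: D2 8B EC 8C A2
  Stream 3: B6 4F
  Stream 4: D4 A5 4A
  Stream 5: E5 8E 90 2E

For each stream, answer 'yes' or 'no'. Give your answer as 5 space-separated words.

Answer: yes yes no yes yes

Derivation:
Stream 1: decodes cleanly. VALID
Stream 2: decodes cleanly. VALID
Stream 3: error at byte offset 0. INVALID
Stream 4: decodes cleanly. VALID
Stream 5: decodes cleanly. VALID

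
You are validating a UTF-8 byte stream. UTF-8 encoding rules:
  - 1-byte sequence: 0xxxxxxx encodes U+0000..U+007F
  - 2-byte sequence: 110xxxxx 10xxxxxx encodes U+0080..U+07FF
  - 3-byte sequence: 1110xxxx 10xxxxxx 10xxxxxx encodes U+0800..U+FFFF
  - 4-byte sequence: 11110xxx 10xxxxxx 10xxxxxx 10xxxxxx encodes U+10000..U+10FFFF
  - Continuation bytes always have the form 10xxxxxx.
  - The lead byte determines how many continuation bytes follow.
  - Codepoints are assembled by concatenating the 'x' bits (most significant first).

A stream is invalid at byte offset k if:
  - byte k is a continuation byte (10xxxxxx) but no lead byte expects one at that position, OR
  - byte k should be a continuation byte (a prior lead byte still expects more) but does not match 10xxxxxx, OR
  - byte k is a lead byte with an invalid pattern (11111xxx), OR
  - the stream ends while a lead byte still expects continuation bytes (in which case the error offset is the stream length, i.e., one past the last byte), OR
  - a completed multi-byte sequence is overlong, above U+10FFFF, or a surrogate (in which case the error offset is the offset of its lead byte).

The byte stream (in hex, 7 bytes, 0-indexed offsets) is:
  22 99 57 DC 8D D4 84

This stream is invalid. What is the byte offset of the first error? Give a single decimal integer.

Byte[0]=22: 1-byte ASCII. cp=U+0022
Byte[1]=99: INVALID lead byte (not 0xxx/110x/1110/11110)

Answer: 1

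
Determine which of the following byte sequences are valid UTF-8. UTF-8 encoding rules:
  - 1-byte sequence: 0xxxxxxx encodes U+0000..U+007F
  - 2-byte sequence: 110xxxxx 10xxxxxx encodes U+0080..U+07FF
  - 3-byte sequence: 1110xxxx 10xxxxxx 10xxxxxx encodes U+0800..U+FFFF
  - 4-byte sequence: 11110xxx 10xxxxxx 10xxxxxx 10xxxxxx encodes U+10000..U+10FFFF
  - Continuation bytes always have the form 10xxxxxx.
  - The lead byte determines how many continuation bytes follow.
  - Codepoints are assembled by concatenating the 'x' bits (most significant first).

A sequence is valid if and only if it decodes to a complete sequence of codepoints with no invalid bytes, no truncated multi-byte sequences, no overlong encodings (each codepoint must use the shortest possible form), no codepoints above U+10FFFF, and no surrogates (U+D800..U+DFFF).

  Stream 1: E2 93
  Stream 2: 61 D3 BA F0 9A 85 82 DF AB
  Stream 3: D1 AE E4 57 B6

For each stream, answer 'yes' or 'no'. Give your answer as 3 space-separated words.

Stream 1: error at byte offset 2. INVALID
Stream 2: decodes cleanly. VALID
Stream 3: error at byte offset 3. INVALID

Answer: no yes no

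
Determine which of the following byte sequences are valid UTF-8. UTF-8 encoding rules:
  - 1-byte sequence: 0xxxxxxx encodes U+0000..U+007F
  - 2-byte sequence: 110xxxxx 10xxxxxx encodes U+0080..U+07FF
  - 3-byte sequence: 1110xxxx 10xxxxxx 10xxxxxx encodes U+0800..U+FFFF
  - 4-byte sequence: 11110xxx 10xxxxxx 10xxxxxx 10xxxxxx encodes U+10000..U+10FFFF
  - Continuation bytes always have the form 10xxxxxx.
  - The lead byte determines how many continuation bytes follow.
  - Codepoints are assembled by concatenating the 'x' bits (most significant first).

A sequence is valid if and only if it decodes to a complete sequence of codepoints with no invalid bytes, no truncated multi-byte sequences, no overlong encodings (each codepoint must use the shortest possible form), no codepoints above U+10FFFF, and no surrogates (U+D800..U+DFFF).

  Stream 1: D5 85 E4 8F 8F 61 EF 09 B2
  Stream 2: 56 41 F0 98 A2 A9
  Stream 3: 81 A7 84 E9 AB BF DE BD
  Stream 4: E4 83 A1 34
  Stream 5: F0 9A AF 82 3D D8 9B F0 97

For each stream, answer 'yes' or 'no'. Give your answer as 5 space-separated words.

Answer: no yes no yes no

Derivation:
Stream 1: error at byte offset 7. INVALID
Stream 2: decodes cleanly. VALID
Stream 3: error at byte offset 0. INVALID
Stream 4: decodes cleanly. VALID
Stream 5: error at byte offset 9. INVALID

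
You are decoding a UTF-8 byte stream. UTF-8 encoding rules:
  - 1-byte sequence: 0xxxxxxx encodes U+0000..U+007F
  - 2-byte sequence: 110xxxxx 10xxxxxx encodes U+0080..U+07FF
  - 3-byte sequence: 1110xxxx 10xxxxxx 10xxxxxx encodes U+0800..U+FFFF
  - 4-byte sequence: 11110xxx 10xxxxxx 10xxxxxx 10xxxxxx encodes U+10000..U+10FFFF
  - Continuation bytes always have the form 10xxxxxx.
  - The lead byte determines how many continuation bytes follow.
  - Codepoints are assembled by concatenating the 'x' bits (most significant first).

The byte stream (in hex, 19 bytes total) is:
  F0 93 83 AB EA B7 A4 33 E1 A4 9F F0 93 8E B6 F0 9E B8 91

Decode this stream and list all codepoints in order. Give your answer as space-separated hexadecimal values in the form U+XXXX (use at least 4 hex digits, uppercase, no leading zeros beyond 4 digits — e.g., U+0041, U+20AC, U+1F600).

Byte[0]=F0: 4-byte lead, need 3 cont bytes. acc=0x0
Byte[1]=93: continuation. acc=(acc<<6)|0x13=0x13
Byte[2]=83: continuation. acc=(acc<<6)|0x03=0x4C3
Byte[3]=AB: continuation. acc=(acc<<6)|0x2B=0x130EB
Completed: cp=U+130EB (starts at byte 0)
Byte[4]=EA: 3-byte lead, need 2 cont bytes. acc=0xA
Byte[5]=B7: continuation. acc=(acc<<6)|0x37=0x2B7
Byte[6]=A4: continuation. acc=(acc<<6)|0x24=0xADE4
Completed: cp=U+ADE4 (starts at byte 4)
Byte[7]=33: 1-byte ASCII. cp=U+0033
Byte[8]=E1: 3-byte lead, need 2 cont bytes. acc=0x1
Byte[9]=A4: continuation. acc=(acc<<6)|0x24=0x64
Byte[10]=9F: continuation. acc=(acc<<6)|0x1F=0x191F
Completed: cp=U+191F (starts at byte 8)
Byte[11]=F0: 4-byte lead, need 3 cont bytes. acc=0x0
Byte[12]=93: continuation. acc=(acc<<6)|0x13=0x13
Byte[13]=8E: continuation. acc=(acc<<6)|0x0E=0x4CE
Byte[14]=B6: continuation. acc=(acc<<6)|0x36=0x133B6
Completed: cp=U+133B6 (starts at byte 11)
Byte[15]=F0: 4-byte lead, need 3 cont bytes. acc=0x0
Byte[16]=9E: continuation. acc=(acc<<6)|0x1E=0x1E
Byte[17]=B8: continuation. acc=(acc<<6)|0x38=0x7B8
Byte[18]=91: continuation. acc=(acc<<6)|0x11=0x1EE11
Completed: cp=U+1EE11 (starts at byte 15)

Answer: U+130EB U+ADE4 U+0033 U+191F U+133B6 U+1EE11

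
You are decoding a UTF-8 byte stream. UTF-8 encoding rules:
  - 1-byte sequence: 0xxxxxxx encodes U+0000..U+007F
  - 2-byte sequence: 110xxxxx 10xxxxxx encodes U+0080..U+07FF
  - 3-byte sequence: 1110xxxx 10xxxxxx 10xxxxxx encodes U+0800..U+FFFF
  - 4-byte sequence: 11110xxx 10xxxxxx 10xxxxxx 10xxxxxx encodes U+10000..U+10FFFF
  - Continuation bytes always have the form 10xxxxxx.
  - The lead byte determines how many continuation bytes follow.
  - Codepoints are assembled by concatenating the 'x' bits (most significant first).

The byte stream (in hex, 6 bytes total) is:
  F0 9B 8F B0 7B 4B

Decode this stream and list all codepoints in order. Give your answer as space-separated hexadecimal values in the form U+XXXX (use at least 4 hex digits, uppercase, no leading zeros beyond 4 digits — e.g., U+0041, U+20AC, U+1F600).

Answer: U+1B3F0 U+007B U+004B

Derivation:
Byte[0]=F0: 4-byte lead, need 3 cont bytes. acc=0x0
Byte[1]=9B: continuation. acc=(acc<<6)|0x1B=0x1B
Byte[2]=8F: continuation. acc=(acc<<6)|0x0F=0x6CF
Byte[3]=B0: continuation. acc=(acc<<6)|0x30=0x1B3F0
Completed: cp=U+1B3F0 (starts at byte 0)
Byte[4]=7B: 1-byte ASCII. cp=U+007B
Byte[5]=4B: 1-byte ASCII. cp=U+004B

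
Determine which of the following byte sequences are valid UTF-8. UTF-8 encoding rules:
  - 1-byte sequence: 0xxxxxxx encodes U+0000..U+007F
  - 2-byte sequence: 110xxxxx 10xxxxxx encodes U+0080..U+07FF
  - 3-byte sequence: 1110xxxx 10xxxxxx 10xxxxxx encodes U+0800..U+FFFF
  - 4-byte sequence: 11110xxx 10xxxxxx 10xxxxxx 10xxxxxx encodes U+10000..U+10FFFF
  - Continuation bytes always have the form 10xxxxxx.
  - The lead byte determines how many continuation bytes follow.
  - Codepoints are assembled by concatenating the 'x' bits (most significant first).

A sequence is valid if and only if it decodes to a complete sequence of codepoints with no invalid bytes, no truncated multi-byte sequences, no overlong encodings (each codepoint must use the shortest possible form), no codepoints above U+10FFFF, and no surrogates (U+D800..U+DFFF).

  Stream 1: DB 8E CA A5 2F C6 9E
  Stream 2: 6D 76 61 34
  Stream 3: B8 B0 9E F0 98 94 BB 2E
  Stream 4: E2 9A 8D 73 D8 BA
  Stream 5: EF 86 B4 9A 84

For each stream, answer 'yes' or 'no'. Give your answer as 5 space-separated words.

Stream 1: decodes cleanly. VALID
Stream 2: decodes cleanly. VALID
Stream 3: error at byte offset 0. INVALID
Stream 4: decodes cleanly. VALID
Stream 5: error at byte offset 3. INVALID

Answer: yes yes no yes no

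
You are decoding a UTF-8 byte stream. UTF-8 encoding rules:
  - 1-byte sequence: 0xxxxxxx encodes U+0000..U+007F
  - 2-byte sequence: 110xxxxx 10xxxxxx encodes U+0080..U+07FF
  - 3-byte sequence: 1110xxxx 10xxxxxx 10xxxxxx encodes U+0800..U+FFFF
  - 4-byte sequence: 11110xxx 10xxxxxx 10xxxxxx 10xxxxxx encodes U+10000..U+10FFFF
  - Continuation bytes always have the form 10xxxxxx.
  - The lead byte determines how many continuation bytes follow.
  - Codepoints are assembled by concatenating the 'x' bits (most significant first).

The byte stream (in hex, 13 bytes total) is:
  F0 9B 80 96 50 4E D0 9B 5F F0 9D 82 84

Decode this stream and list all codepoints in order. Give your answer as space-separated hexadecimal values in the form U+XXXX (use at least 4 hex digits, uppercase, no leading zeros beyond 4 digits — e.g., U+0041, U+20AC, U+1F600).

Answer: U+1B016 U+0050 U+004E U+041B U+005F U+1D084

Derivation:
Byte[0]=F0: 4-byte lead, need 3 cont bytes. acc=0x0
Byte[1]=9B: continuation. acc=(acc<<6)|0x1B=0x1B
Byte[2]=80: continuation. acc=(acc<<6)|0x00=0x6C0
Byte[3]=96: continuation. acc=(acc<<6)|0x16=0x1B016
Completed: cp=U+1B016 (starts at byte 0)
Byte[4]=50: 1-byte ASCII. cp=U+0050
Byte[5]=4E: 1-byte ASCII. cp=U+004E
Byte[6]=D0: 2-byte lead, need 1 cont bytes. acc=0x10
Byte[7]=9B: continuation. acc=(acc<<6)|0x1B=0x41B
Completed: cp=U+041B (starts at byte 6)
Byte[8]=5F: 1-byte ASCII. cp=U+005F
Byte[9]=F0: 4-byte lead, need 3 cont bytes. acc=0x0
Byte[10]=9D: continuation. acc=(acc<<6)|0x1D=0x1D
Byte[11]=82: continuation. acc=(acc<<6)|0x02=0x742
Byte[12]=84: continuation. acc=(acc<<6)|0x04=0x1D084
Completed: cp=U+1D084 (starts at byte 9)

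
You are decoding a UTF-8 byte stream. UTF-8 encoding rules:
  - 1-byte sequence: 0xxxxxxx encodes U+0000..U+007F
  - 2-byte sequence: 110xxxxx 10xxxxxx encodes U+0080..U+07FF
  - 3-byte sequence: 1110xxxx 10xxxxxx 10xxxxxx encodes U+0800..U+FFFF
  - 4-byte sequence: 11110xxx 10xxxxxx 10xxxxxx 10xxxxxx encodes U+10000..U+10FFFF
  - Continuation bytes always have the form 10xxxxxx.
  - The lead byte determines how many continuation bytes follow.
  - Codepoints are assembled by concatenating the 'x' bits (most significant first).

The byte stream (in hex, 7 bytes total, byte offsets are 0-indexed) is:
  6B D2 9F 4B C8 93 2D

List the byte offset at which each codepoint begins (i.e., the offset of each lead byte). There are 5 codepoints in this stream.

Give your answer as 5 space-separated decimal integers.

Answer: 0 1 3 4 6

Derivation:
Byte[0]=6B: 1-byte ASCII. cp=U+006B
Byte[1]=D2: 2-byte lead, need 1 cont bytes. acc=0x12
Byte[2]=9F: continuation. acc=(acc<<6)|0x1F=0x49F
Completed: cp=U+049F (starts at byte 1)
Byte[3]=4B: 1-byte ASCII. cp=U+004B
Byte[4]=C8: 2-byte lead, need 1 cont bytes. acc=0x8
Byte[5]=93: continuation. acc=(acc<<6)|0x13=0x213
Completed: cp=U+0213 (starts at byte 4)
Byte[6]=2D: 1-byte ASCII. cp=U+002D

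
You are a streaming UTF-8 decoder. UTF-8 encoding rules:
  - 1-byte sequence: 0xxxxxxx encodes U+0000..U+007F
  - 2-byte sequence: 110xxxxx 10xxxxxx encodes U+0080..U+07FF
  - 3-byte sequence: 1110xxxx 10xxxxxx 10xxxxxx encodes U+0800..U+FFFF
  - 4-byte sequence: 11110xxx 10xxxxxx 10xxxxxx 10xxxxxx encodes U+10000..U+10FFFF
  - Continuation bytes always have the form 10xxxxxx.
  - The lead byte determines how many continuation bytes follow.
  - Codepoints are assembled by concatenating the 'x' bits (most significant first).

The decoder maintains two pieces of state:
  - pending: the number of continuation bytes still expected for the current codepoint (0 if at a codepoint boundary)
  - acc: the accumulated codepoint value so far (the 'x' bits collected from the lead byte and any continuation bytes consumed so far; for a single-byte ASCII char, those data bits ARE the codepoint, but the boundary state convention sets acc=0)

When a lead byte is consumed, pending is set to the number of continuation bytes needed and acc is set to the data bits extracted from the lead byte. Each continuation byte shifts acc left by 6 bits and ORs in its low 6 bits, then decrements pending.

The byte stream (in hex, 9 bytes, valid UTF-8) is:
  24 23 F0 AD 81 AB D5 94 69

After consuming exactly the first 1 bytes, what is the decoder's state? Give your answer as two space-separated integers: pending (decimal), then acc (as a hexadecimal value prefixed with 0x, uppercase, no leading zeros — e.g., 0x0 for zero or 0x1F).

Answer: 0 0x0

Derivation:
Byte[0]=24: 1-byte. pending=0, acc=0x0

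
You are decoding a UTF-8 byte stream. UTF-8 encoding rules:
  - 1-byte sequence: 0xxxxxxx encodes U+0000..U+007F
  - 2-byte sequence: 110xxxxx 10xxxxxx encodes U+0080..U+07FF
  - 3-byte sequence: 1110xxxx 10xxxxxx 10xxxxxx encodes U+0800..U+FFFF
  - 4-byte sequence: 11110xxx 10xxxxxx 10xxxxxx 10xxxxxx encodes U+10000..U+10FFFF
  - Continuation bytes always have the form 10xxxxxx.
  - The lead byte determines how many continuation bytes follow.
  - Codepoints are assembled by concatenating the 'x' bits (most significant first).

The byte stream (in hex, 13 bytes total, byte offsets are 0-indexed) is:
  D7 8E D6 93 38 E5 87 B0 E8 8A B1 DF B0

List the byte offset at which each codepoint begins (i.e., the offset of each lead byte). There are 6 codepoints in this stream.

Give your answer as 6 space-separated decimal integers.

Byte[0]=D7: 2-byte lead, need 1 cont bytes. acc=0x17
Byte[1]=8E: continuation. acc=(acc<<6)|0x0E=0x5CE
Completed: cp=U+05CE (starts at byte 0)
Byte[2]=D6: 2-byte lead, need 1 cont bytes. acc=0x16
Byte[3]=93: continuation. acc=(acc<<6)|0x13=0x593
Completed: cp=U+0593 (starts at byte 2)
Byte[4]=38: 1-byte ASCII. cp=U+0038
Byte[5]=E5: 3-byte lead, need 2 cont bytes. acc=0x5
Byte[6]=87: continuation. acc=(acc<<6)|0x07=0x147
Byte[7]=B0: continuation. acc=(acc<<6)|0x30=0x51F0
Completed: cp=U+51F0 (starts at byte 5)
Byte[8]=E8: 3-byte lead, need 2 cont bytes. acc=0x8
Byte[9]=8A: continuation. acc=(acc<<6)|0x0A=0x20A
Byte[10]=B1: continuation. acc=(acc<<6)|0x31=0x82B1
Completed: cp=U+82B1 (starts at byte 8)
Byte[11]=DF: 2-byte lead, need 1 cont bytes. acc=0x1F
Byte[12]=B0: continuation. acc=(acc<<6)|0x30=0x7F0
Completed: cp=U+07F0 (starts at byte 11)

Answer: 0 2 4 5 8 11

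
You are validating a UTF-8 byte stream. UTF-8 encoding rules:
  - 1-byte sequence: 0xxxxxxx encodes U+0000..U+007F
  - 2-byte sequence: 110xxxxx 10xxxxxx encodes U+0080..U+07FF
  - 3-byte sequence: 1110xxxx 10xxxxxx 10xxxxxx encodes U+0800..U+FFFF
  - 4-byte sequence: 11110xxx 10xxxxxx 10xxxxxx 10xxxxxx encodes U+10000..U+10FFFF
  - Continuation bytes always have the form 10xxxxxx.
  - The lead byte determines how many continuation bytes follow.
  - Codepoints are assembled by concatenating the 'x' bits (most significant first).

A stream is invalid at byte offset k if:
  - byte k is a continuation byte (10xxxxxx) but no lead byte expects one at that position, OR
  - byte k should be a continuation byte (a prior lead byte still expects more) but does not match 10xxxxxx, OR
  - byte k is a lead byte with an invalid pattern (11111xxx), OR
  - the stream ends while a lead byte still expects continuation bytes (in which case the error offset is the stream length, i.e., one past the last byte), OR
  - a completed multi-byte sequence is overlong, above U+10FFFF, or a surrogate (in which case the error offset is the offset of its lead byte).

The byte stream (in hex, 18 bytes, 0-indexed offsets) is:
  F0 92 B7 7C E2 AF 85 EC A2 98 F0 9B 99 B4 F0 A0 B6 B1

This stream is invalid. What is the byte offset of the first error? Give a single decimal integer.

Answer: 3

Derivation:
Byte[0]=F0: 4-byte lead, need 3 cont bytes. acc=0x0
Byte[1]=92: continuation. acc=(acc<<6)|0x12=0x12
Byte[2]=B7: continuation. acc=(acc<<6)|0x37=0x4B7
Byte[3]=7C: expected 10xxxxxx continuation. INVALID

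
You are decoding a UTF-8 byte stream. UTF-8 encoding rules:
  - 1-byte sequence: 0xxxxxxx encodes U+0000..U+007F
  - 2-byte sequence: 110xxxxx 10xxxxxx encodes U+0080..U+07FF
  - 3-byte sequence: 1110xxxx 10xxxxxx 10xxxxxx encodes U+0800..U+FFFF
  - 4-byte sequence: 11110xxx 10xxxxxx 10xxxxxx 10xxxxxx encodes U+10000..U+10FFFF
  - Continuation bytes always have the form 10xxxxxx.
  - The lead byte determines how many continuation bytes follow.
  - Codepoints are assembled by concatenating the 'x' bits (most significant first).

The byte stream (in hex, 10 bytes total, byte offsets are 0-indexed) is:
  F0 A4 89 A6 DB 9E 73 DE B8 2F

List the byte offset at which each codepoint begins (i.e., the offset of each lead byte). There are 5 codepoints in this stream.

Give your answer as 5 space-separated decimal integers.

Byte[0]=F0: 4-byte lead, need 3 cont bytes. acc=0x0
Byte[1]=A4: continuation. acc=(acc<<6)|0x24=0x24
Byte[2]=89: continuation. acc=(acc<<6)|0x09=0x909
Byte[3]=A6: continuation. acc=(acc<<6)|0x26=0x24266
Completed: cp=U+24266 (starts at byte 0)
Byte[4]=DB: 2-byte lead, need 1 cont bytes. acc=0x1B
Byte[5]=9E: continuation. acc=(acc<<6)|0x1E=0x6DE
Completed: cp=U+06DE (starts at byte 4)
Byte[6]=73: 1-byte ASCII. cp=U+0073
Byte[7]=DE: 2-byte lead, need 1 cont bytes. acc=0x1E
Byte[8]=B8: continuation. acc=(acc<<6)|0x38=0x7B8
Completed: cp=U+07B8 (starts at byte 7)
Byte[9]=2F: 1-byte ASCII. cp=U+002F

Answer: 0 4 6 7 9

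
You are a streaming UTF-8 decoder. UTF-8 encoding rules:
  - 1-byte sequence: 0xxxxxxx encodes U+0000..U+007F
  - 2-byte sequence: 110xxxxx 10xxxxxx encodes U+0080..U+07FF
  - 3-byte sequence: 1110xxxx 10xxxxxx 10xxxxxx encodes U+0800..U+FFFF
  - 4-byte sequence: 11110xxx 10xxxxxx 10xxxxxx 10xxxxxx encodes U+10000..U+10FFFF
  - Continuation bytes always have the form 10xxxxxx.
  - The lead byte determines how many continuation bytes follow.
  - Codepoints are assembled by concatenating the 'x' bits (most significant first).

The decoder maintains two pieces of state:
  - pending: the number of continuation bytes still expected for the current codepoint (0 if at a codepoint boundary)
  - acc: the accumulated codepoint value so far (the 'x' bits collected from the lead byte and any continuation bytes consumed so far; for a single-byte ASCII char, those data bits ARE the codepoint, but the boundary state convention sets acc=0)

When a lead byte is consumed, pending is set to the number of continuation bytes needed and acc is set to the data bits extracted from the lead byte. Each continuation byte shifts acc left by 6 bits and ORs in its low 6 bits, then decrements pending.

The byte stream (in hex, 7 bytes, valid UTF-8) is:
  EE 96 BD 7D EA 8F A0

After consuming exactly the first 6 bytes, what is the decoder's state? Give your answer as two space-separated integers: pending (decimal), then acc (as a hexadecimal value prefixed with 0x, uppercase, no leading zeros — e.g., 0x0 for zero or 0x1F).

Byte[0]=EE: 3-byte lead. pending=2, acc=0xE
Byte[1]=96: continuation. acc=(acc<<6)|0x16=0x396, pending=1
Byte[2]=BD: continuation. acc=(acc<<6)|0x3D=0xE5BD, pending=0
Byte[3]=7D: 1-byte. pending=0, acc=0x0
Byte[4]=EA: 3-byte lead. pending=2, acc=0xA
Byte[5]=8F: continuation. acc=(acc<<6)|0x0F=0x28F, pending=1

Answer: 1 0x28F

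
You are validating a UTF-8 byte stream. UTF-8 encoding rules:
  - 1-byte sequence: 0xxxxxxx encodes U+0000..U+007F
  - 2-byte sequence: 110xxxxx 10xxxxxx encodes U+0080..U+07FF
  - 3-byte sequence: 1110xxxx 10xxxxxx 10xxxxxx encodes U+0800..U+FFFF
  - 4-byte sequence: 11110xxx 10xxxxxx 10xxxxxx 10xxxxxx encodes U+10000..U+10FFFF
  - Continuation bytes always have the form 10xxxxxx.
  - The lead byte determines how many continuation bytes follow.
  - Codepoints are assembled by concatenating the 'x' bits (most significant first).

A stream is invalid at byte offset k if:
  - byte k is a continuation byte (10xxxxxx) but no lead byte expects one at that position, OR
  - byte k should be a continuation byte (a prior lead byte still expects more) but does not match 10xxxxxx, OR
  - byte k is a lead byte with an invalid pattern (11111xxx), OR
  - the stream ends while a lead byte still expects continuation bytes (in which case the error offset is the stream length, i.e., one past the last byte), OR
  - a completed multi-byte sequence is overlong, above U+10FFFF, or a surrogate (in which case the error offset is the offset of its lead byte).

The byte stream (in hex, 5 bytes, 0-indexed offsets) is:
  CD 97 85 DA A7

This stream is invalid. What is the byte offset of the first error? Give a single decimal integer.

Byte[0]=CD: 2-byte lead, need 1 cont bytes. acc=0xD
Byte[1]=97: continuation. acc=(acc<<6)|0x17=0x357
Completed: cp=U+0357 (starts at byte 0)
Byte[2]=85: INVALID lead byte (not 0xxx/110x/1110/11110)

Answer: 2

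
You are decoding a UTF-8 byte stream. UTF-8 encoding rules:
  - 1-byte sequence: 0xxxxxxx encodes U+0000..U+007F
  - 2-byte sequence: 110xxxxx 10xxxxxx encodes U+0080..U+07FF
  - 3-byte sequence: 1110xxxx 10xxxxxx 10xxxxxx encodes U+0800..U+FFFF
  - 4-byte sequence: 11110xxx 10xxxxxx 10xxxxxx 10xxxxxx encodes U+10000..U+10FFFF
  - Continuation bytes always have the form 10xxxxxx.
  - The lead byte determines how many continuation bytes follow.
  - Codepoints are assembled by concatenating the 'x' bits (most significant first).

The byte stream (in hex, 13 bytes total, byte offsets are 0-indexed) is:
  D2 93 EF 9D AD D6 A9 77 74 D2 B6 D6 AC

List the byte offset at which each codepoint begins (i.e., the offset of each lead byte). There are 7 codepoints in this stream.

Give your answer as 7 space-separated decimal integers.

Byte[0]=D2: 2-byte lead, need 1 cont bytes. acc=0x12
Byte[1]=93: continuation. acc=(acc<<6)|0x13=0x493
Completed: cp=U+0493 (starts at byte 0)
Byte[2]=EF: 3-byte lead, need 2 cont bytes. acc=0xF
Byte[3]=9D: continuation. acc=(acc<<6)|0x1D=0x3DD
Byte[4]=AD: continuation. acc=(acc<<6)|0x2D=0xF76D
Completed: cp=U+F76D (starts at byte 2)
Byte[5]=D6: 2-byte lead, need 1 cont bytes. acc=0x16
Byte[6]=A9: continuation. acc=(acc<<6)|0x29=0x5A9
Completed: cp=U+05A9 (starts at byte 5)
Byte[7]=77: 1-byte ASCII. cp=U+0077
Byte[8]=74: 1-byte ASCII. cp=U+0074
Byte[9]=D2: 2-byte lead, need 1 cont bytes. acc=0x12
Byte[10]=B6: continuation. acc=(acc<<6)|0x36=0x4B6
Completed: cp=U+04B6 (starts at byte 9)
Byte[11]=D6: 2-byte lead, need 1 cont bytes. acc=0x16
Byte[12]=AC: continuation. acc=(acc<<6)|0x2C=0x5AC
Completed: cp=U+05AC (starts at byte 11)

Answer: 0 2 5 7 8 9 11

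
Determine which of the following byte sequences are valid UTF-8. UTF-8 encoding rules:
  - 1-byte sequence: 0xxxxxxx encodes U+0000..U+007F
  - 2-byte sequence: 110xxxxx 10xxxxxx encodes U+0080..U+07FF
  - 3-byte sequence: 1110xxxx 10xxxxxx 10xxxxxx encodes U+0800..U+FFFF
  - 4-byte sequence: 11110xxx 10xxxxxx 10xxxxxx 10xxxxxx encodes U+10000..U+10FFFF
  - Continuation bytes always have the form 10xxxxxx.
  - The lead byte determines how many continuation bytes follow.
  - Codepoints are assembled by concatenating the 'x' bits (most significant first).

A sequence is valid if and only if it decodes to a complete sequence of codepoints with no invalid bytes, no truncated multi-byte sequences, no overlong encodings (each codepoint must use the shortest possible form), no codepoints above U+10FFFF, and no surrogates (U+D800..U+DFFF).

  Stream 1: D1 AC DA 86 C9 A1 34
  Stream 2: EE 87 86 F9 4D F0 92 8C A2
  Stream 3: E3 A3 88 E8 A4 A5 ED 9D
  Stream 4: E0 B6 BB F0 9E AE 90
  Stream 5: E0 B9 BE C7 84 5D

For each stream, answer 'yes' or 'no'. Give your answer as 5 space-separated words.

Answer: yes no no yes yes

Derivation:
Stream 1: decodes cleanly. VALID
Stream 2: error at byte offset 3. INVALID
Stream 3: error at byte offset 8. INVALID
Stream 4: decodes cleanly. VALID
Stream 5: decodes cleanly. VALID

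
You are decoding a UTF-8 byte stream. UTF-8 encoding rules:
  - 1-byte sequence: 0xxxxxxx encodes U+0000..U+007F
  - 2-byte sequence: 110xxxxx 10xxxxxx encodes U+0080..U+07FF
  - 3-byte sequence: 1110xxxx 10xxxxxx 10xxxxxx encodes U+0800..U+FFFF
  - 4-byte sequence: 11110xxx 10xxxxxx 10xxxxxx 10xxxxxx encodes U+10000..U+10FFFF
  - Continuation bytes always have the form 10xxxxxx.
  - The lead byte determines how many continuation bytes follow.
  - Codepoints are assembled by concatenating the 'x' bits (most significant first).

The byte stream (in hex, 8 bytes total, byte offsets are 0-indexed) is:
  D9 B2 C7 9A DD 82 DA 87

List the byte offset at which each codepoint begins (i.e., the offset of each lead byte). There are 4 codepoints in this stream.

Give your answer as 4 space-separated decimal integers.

Answer: 0 2 4 6

Derivation:
Byte[0]=D9: 2-byte lead, need 1 cont bytes. acc=0x19
Byte[1]=B2: continuation. acc=(acc<<6)|0x32=0x672
Completed: cp=U+0672 (starts at byte 0)
Byte[2]=C7: 2-byte lead, need 1 cont bytes. acc=0x7
Byte[3]=9A: continuation. acc=(acc<<6)|0x1A=0x1DA
Completed: cp=U+01DA (starts at byte 2)
Byte[4]=DD: 2-byte lead, need 1 cont bytes. acc=0x1D
Byte[5]=82: continuation. acc=(acc<<6)|0x02=0x742
Completed: cp=U+0742 (starts at byte 4)
Byte[6]=DA: 2-byte lead, need 1 cont bytes. acc=0x1A
Byte[7]=87: continuation. acc=(acc<<6)|0x07=0x687
Completed: cp=U+0687 (starts at byte 6)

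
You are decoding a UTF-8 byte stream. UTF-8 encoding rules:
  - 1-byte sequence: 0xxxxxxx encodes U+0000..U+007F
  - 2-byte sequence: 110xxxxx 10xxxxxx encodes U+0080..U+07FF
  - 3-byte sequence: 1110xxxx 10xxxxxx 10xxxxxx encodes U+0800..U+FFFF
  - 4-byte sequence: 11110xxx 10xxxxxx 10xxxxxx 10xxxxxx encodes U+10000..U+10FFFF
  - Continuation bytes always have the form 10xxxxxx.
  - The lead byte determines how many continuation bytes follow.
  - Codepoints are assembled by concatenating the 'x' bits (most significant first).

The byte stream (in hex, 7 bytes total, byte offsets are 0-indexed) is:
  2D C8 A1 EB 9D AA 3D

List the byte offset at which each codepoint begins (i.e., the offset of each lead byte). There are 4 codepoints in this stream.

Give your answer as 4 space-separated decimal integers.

Answer: 0 1 3 6

Derivation:
Byte[0]=2D: 1-byte ASCII. cp=U+002D
Byte[1]=C8: 2-byte lead, need 1 cont bytes. acc=0x8
Byte[2]=A1: continuation. acc=(acc<<6)|0x21=0x221
Completed: cp=U+0221 (starts at byte 1)
Byte[3]=EB: 3-byte lead, need 2 cont bytes. acc=0xB
Byte[4]=9D: continuation. acc=(acc<<6)|0x1D=0x2DD
Byte[5]=AA: continuation. acc=(acc<<6)|0x2A=0xB76A
Completed: cp=U+B76A (starts at byte 3)
Byte[6]=3D: 1-byte ASCII. cp=U+003D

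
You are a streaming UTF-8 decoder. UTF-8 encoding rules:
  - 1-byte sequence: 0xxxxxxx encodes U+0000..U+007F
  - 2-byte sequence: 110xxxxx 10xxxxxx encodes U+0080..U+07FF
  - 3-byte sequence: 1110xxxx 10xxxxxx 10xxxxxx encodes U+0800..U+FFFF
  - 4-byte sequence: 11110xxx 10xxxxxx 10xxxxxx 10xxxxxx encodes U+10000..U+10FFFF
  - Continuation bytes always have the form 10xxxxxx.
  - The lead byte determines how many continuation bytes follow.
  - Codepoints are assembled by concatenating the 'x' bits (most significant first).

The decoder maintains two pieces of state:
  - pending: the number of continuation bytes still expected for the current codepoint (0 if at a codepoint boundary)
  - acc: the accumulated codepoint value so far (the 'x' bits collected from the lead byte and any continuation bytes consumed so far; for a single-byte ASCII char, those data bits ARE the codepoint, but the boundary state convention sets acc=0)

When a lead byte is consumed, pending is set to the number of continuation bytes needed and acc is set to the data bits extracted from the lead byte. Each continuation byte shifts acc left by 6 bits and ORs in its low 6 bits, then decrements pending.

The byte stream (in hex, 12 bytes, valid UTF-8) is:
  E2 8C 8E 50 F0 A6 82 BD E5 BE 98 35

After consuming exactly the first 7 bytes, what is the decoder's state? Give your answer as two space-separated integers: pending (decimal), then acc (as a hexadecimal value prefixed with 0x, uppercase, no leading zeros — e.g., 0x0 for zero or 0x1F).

Answer: 1 0x982

Derivation:
Byte[0]=E2: 3-byte lead. pending=2, acc=0x2
Byte[1]=8C: continuation. acc=(acc<<6)|0x0C=0x8C, pending=1
Byte[2]=8E: continuation. acc=(acc<<6)|0x0E=0x230E, pending=0
Byte[3]=50: 1-byte. pending=0, acc=0x0
Byte[4]=F0: 4-byte lead. pending=3, acc=0x0
Byte[5]=A6: continuation. acc=(acc<<6)|0x26=0x26, pending=2
Byte[6]=82: continuation. acc=(acc<<6)|0x02=0x982, pending=1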